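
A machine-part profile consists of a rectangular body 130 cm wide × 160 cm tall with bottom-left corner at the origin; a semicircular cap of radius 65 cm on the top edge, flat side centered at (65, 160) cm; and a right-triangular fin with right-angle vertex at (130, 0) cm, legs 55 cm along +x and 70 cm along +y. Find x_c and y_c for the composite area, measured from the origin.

x_c = 70.46 cm, y_c = 100.60 cm

rectangular body: A = 130 × 160 = 20800.00, centroid at (65.00, 80.00).
semicircular top: A = ½π·65² = 6636.61, centroid at (65.00, 187.59).
triangular fin: A = ½·55·70 = 1925.00, centroid at (148.33, 23.33).
ΣA = 29361.61 cm², ΣAx_c = 2068921.61 cm³, ΣAy_c = 2953858.32 cm³.
x_c = 2068921.61/29361.61 = 70.46 cm; y_c = 2953858.32/29361.61 = 100.60 cm.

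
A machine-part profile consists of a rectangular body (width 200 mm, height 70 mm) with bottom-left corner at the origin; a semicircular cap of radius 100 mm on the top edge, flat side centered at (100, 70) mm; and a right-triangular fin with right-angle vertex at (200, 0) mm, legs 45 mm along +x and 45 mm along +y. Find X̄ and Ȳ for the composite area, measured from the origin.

X̄ = 103.79 mm, Ȳ = 73.94 mm

rectangular body: A = 200 × 70 = 14000.00, centroid at (100.00, 35.00).
semicircular top: A = ½π·100² = 15707.96, centroid at (100.00, 112.44).
triangular fin: A = ½·45·45 = 1012.50, centroid at (215.00, 15.00).
ΣA = 30720.46 mm², ΣAX̄ = 3188483.83 mm³, ΣAȲ = 2271411.60 mm³.
X̄ = 3188483.83/30720.46 = 103.79 mm; Ȳ = 2271411.60/30720.46 = 73.94 mm.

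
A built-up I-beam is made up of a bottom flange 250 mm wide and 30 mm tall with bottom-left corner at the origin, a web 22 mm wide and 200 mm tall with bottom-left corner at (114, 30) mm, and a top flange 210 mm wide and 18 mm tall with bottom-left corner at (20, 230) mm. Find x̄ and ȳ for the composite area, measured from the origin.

x̄ = 125.00 mm, ȳ = 101.27 mm

bottom flange: A = 250 × 30 = 7500.00, centroid at (125.00, 15.00).
web: A = 22 × 200 = 4400.00, centroid at (125.00, 130.00).
top flange: A = 210 × 18 = 3780.00, centroid at (125.00, 239.00).
ΣA = 15680.00 mm², ΣAx̄ = 1960000.00 mm³, ΣAȳ = 1587920.00 mm³.
x̄ = 1960000.00/15680.00 = 125.00 mm; ȳ = 1587920.00/15680.00 = 101.27 mm.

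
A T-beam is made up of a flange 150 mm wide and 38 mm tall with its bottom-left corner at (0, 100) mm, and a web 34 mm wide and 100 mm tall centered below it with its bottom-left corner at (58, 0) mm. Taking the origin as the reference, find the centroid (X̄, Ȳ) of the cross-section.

X̄ = 75.00 mm, Ȳ = 93.22 mm

web: A = 34 × 100 = 3400.00, centroid at (75.00, 50.00).
flange: A = 150 × 38 = 5700.00, centroid at (75.00, 119.00).
ΣA = 9100.00 mm², ΣAX̄ = 682500.00 mm³, ΣAȲ = 848300.00 mm³.
X̄ = 682500.00/9100.00 = 75.00 mm; Ȳ = 848300.00/9100.00 = 93.22 mm.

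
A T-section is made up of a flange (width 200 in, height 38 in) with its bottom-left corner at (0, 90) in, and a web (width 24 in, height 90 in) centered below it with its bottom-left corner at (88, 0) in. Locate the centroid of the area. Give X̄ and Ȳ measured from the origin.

web: A = 24 × 90 = 2160.00, centroid at (100.00, 45.00).
flange: A = 200 × 38 = 7600.00, centroid at (100.00, 109.00).
ΣA = 9760.00 in²
ΣAX̄ = (2160.00)(100.00) + (7600.00)(100.00) = 976000.00 in³
ΣAȲ = (2160.00)(45.00) + (7600.00)(109.00) = 925600.00 in³
X̄ = 976000.00 / 9760.00 = 100.00 in
Ȳ = 925600.00 / 9760.00 = 94.84 in

X̄ = 100.00 in, Ȳ = 94.84 in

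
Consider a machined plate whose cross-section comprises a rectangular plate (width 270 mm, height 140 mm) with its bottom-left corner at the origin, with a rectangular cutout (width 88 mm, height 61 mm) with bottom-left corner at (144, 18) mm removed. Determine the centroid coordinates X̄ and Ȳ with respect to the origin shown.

plate: A = 270 × 140 = 37800.00, centroid at (135.00, 70.00).
hole: A = −(88 × 61) = -5368.00, centroid at (188.00, 48.50).
ΣA = 32432.00 mm², ΣAX̄ = 4093816.00 mm³, ΣAȲ = 2385652.00 mm³.
X̄ = 4093816.00/32432.00 = 126.23 mm; Ȳ = 2385652.00/32432.00 = 73.56 mm.

X̄ = 126.23 mm, Ȳ = 73.56 mm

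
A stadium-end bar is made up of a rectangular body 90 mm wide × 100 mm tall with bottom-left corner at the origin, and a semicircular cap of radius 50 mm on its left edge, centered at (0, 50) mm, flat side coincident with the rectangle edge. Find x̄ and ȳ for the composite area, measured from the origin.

rectangular body: A = 90 × 100 = 9000.00, centroid at (45.00, 50.00).
semicircular end: A = ½π·50² = 3926.99, centroid at (-21.22, 50.00).
ΣA = 12926.99 mm²
ΣAx̄ = (9000.00)(45.00) + (3926.99)(-21.22) = 321666.67 mm³
ΣAȳ = (9000.00)(50.00) + (3926.99)(50.00) = 646349.54 mm³
x̄ = 321666.67 / 12926.99 = 24.88 mm
ȳ = 646349.54 / 12926.99 = 50.00 mm

x̄ = 24.88 mm, ȳ = 50.00 mm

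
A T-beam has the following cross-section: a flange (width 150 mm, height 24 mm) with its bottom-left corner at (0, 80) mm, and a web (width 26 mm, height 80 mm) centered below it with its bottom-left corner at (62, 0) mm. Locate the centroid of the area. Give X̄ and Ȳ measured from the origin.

X̄ = 75.00 mm, Ȳ = 72.96 mm

Part | A | x̄ᵢ | ȳᵢ | A·x̄ᵢ | A·ȳᵢ
web | 2080.00 | 75.00 | 40.00 | 156000.00 | 83200.00
flange | 3600.00 | 75.00 | 92.00 | 270000.00 | 331200.00
Σ | 5680.00 |  |  | 426000.00 | 414400.00
X̄ = 426000.00 / 5680.00 = 75.00 mm
Ȳ = 414400.00 / 5680.00 = 72.96 mm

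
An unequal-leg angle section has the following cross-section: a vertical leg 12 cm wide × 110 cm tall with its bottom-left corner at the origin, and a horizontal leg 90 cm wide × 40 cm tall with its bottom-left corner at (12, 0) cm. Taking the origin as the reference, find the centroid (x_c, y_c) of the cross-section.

Part | A | x̄ᵢ | ȳᵢ | A·x̄ᵢ | A·ȳᵢ
vertical leg | 1320.00 | 6.00 | 55.00 | 7920.00 | 72600.00
horizontal leg | 3600.00 | 57.00 | 20.00 | 205200.00 | 72000.00
Σ | 4920.00 |  |  | 213120.00 | 144600.00
x_c = 213120.00 / 4920.00 = 43.32 cm
y_c = 144600.00 / 4920.00 = 29.39 cm

x_c = 43.32 cm, y_c = 29.39 cm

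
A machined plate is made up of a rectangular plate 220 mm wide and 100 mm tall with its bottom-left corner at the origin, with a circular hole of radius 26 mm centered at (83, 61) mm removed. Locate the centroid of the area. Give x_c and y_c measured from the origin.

x_c = 112.88 mm, y_c = 48.82 mm

plate: A = 220 × 100 = 22000.00, centroid at (110.00, 50.00).
hole: A = −π·26² = -2123.72, centroid at (83.00, 61.00).
ΣA = 19876.28 mm²
ΣAx_c = (22000.00)(110.00) + (-2123.72)(83.00) = 2243731.52 mm³
ΣAy_c = (22000.00)(50.00) + (-2123.72)(61.00) = 970453.29 mm³
x_c = 2243731.52 / 19876.28 = 112.88 mm
y_c = 970453.29 / 19876.28 = 48.82 mm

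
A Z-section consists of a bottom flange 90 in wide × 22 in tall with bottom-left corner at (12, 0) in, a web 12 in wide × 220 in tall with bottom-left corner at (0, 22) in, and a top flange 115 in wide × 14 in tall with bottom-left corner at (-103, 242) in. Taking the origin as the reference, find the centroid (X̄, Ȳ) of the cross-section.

X̄ = 8.90 in, Ȳ = 123.78 in

bottom flange: A = 90 × 22 = 1980.00, centroid at (57.00, 11.00).
web: A = 12 × 220 = 2640.00, centroid at (6.00, 132.00).
top flange: A = 115 × 14 = 1610.00, centroid at (-45.50, 249.00).
ΣA = 6230.00 in², ΣAX̄ = 55445.00 in³, ΣAȲ = 771150.00 in³.
X̄ = 55445.00/6230.00 = 8.90 in; Ȳ = 771150.00/6230.00 = 123.78 in.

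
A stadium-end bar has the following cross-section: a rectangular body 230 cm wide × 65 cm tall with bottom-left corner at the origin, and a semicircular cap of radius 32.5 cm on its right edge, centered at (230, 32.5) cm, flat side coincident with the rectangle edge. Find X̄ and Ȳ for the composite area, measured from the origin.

X̄ = 127.87 cm, Ȳ = 32.50 cm

rectangular body: A = 230 × 65 = 14950.00, centroid at (115.00, 32.50).
semicircular end: A = ½π·32.5² = 1659.15, centroid at (243.79, 32.50).
ΣA = 16609.15 cm²
ΣAX̄ = (14950.00)(115.00) + (1659.15)(243.79) = 2123740.75 cm³
ΣAȲ = (14950.00)(32.50) + (1659.15)(32.50) = 539797.49 cm³
X̄ = 2123740.75 / 16609.15 = 127.87 cm
Ȳ = 539797.49 / 16609.15 = 32.50 cm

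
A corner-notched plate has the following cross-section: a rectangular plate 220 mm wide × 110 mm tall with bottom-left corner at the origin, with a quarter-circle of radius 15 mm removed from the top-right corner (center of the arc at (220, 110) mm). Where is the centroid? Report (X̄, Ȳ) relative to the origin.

plate: A = 220 × 110 = 24200.00, centroid at (110.00, 55.00).
removed quarter-circle: A = −¼π·15² = -176.71, centroid at (213.63, 103.63).
ΣA = 24023.29 mm²
ΣAX̄ = (24200.00)(110.00) + (-176.71)(213.63) = 2624247.79 mm³
ΣAȲ = (24200.00)(55.00) + (-176.71)(103.63) = 1312686.40 mm³
X̄ = 2624247.79 / 24023.29 = 109.24 mm
Ȳ = 1312686.40 / 24023.29 = 54.64 mm

X̄ = 109.24 mm, Ȳ = 54.64 mm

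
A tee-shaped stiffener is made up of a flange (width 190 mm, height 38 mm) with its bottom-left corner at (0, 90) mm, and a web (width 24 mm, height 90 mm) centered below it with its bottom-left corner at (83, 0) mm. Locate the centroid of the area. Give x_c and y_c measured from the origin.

web: A = 24 × 90 = 2160.00, centroid at (95.00, 45.00).
flange: A = 190 × 38 = 7220.00, centroid at (95.00, 109.00).
ΣA = 9380.00 mm²
ΣAx_c = (2160.00)(95.00) + (7220.00)(95.00) = 891100.00 mm³
ΣAy_c = (2160.00)(45.00) + (7220.00)(109.00) = 884180.00 mm³
x_c = 891100.00 / 9380.00 = 95.00 mm
y_c = 884180.00 / 9380.00 = 94.26 mm

x_c = 95.00 mm, y_c = 94.26 mm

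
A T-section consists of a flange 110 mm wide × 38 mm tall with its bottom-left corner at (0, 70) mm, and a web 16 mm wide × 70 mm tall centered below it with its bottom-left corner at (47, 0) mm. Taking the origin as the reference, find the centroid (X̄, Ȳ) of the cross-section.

web: A = 16 × 70 = 1120.00, centroid at (55.00, 35.00).
flange: A = 110 × 38 = 4180.00, centroid at (55.00, 89.00).
ΣA = 5300.00 mm², ΣAX̄ = 291500.00 mm³, ΣAȲ = 411220.00 mm³.
X̄ = 291500.00/5300.00 = 55.00 mm; Ȳ = 411220.00/5300.00 = 77.59 mm.

X̄ = 55.00 mm, Ȳ = 77.59 mm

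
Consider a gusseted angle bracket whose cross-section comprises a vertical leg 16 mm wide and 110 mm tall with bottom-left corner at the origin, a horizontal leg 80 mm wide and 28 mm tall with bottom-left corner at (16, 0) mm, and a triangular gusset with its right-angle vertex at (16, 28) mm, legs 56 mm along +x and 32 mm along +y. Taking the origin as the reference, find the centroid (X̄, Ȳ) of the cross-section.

X̄ = 34.84 mm, Ȳ = 33.25 mm

vertical leg: A = 16 × 110 = 1760.00, centroid at (8.00, 55.00).
horizontal leg: A = 80 × 28 = 2240.00, centroid at (56.00, 14.00).
gusset: A = ½·56·32 = 896.00, centroid at (34.67, 38.67).
ΣA = 4896.00 mm², ΣAX̄ = 170581.33 mm³, ΣAȲ = 162805.33 mm³.
X̄ = 170581.33/4896.00 = 34.84 mm; Ȳ = 162805.33/4896.00 = 33.25 mm.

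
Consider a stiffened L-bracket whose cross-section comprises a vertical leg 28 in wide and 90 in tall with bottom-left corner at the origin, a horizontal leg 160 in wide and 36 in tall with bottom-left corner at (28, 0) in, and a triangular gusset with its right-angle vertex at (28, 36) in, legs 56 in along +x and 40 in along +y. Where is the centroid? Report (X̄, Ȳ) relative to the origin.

vertical leg: A = 28 × 90 = 2520.00, centroid at (14.00, 45.00).
horizontal leg: A = 160 × 36 = 5760.00, centroid at (108.00, 18.00).
gusset: A = ½·56·40 = 1120.00, centroid at (46.67, 49.33).
ΣA = 9400.00 in², ΣAX̄ = 709626.67 in³, ΣAȲ = 272333.33 in³.
X̄ = 709626.67/9400.00 = 75.49 in; Ȳ = 272333.33/9400.00 = 28.97 in.

X̄ = 75.49 in, Ȳ = 28.97 in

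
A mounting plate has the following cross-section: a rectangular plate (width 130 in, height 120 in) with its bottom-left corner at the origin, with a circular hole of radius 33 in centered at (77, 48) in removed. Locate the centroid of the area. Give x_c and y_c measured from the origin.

x_c = 61.63 in, y_c = 63.37 in

Part | A | x̄ᵢ | ȳᵢ | A·x̄ᵢ | A·ȳᵢ
plate | 15600.00 | 65.00 | 60.00 | 1014000.00 | 936000.00
hole | -3421.19 | 77.00 | 48.00 | -263431.97 | -164217.33
Σ | 12178.81 |  |  | 750568.03 | 771782.67
x_c = 750568.03 / 12178.81 = 61.63 in
y_c = 771782.67 / 12178.81 = 63.37 in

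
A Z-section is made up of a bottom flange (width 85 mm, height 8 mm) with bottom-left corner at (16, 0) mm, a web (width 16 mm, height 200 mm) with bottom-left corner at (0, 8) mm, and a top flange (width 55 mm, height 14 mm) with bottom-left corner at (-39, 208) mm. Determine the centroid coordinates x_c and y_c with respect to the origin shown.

bottom flange: A = 85 × 8 = 680.00, centroid at (58.50, 4.00).
web: A = 16 × 200 = 3200.00, centroid at (8.00, 108.00).
top flange: A = 55 × 14 = 770.00, centroid at (-11.50, 215.00).
ΣA = 4650.00 mm²
ΣAx_c = (680.00)(58.50) + (3200.00)(8.00) + (770.00)(-11.50) = 56525.00 mm³
ΣAy_c = (680.00)(4.00) + (3200.00)(108.00) + (770.00)(215.00) = 513870.00 mm³
x_c = 56525.00 / 4650.00 = 12.16 mm
y_c = 513870.00 / 4650.00 = 110.51 mm

x_c = 12.16 mm, y_c = 110.51 mm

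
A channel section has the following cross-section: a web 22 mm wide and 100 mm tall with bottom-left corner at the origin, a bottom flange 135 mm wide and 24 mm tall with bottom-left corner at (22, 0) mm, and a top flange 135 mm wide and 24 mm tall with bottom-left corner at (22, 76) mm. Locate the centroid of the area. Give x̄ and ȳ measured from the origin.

x̄ = 69.60 mm, ȳ = 50.00 mm

web: A = 22 × 100 = 2200.00, centroid at (11.00, 50.00).
bottom flange: A = 135 × 24 = 3240.00, centroid at (89.50, 12.00).
top flange: A = 135 × 24 = 3240.00, centroid at (89.50, 88.00).
ΣA = 8680.00 mm², ΣAx̄ = 604160.00 mm³, ΣAȳ = 434000.00 mm³.
x̄ = 604160.00/8680.00 = 69.60 mm; ȳ = 434000.00/8680.00 = 50.00 mm.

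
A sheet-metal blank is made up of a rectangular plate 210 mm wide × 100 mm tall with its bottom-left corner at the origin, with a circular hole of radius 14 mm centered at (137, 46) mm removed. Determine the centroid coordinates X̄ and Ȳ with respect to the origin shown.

X̄ = 104.03 mm, Ȳ = 50.12 mm

plate: A = 210 × 100 = 21000.00, centroid at (105.00, 50.00).
hole: A = −π·14² = -615.75, centroid at (137.00, 46.00).
ΣA = 20384.25 mm², ΣAX̄ = 2120641.95 mm³, ΣAȲ = 1021675.40 mm³.
X̄ = 2120641.95/20384.25 = 104.03 mm; Ȳ = 1021675.40/20384.25 = 50.12 mm.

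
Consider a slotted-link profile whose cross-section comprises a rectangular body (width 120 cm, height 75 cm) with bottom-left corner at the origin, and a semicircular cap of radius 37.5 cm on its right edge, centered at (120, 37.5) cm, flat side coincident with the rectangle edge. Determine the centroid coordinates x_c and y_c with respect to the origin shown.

Part | A | x̄ᵢ | ȳᵢ | A·x̄ᵢ | A·ȳᵢ
rectangular body | 9000.00 | 60.00 | 37.50 | 540000.00 | 337500.00
semicircular end | 2208.93 | 135.92 | 37.50 | 300228.13 | 82834.96
Σ | 11208.93 |  |  | 840228.13 | 420334.96
x_c = 840228.13 / 11208.93 = 74.96 cm
y_c = 420334.96 / 11208.93 = 37.50 cm

x_c = 74.96 cm, y_c = 37.50 cm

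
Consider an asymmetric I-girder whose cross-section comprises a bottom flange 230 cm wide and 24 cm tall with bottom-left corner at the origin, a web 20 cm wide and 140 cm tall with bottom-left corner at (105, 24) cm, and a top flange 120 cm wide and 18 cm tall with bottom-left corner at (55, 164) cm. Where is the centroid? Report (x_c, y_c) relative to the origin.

x_c = 115.00 cm, y_c = 67.09 cm

bottom flange: A = 230 × 24 = 5520.00, centroid at (115.00, 12.00).
web: A = 20 × 140 = 2800.00, centroid at (115.00, 94.00).
top flange: A = 120 × 18 = 2160.00, centroid at (115.00, 173.00).
ΣA = 10480.00 cm²
ΣAx_c = (5520.00)(115.00) + (2800.00)(115.00) + (2160.00)(115.00) = 1205200.00 cm³
ΣAy_c = (5520.00)(12.00) + (2800.00)(94.00) + (2160.00)(173.00) = 703120.00 cm³
x_c = 1205200.00 / 10480.00 = 115.00 cm
y_c = 703120.00 / 10480.00 = 67.09 cm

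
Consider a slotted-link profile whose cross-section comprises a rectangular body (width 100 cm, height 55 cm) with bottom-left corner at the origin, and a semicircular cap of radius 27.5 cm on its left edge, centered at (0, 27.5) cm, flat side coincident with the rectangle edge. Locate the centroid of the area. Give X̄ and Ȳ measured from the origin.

X̄ = 39.05 cm, Ȳ = 27.50 cm

rectangular body: A = 100 × 55 = 5500.00, centroid at (50.00, 27.50).
semicircular end: A = ½π·27.5² = 1187.91, centroid at (-11.67, 27.50).
ΣA = 6687.91 cm²
ΣAX̄ = (5500.00)(50.00) + (1187.91)(-11.67) = 261135.42 cm³
ΣAȲ = (5500.00)(27.50) + (1187.91)(27.50) = 183917.65 cm³
X̄ = 261135.42 / 6687.91 = 39.05 cm
Ȳ = 183917.65 / 6687.91 = 27.50 cm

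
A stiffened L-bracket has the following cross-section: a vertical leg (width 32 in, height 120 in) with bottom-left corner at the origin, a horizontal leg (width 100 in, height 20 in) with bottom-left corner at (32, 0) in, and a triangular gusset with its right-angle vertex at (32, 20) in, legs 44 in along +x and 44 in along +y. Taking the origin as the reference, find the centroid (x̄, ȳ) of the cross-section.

x̄ = 39.75 in, ȳ = 41.71 in

Part | A | x̄ᵢ | ȳᵢ | A·x̄ᵢ | A·ȳᵢ
vertical leg | 3840.00 | 16.00 | 60.00 | 61440.00 | 230400.00
horizontal leg | 2000.00 | 82.00 | 10.00 | 164000.00 | 20000.00
gusset | 968.00 | 46.67 | 34.67 | 45173.33 | 33557.33
Σ | 6808.00 |  |  | 270613.33 | 283957.33
x̄ = 270613.33 / 6808.00 = 39.75 in
ȳ = 283957.33 / 6808.00 = 41.71 in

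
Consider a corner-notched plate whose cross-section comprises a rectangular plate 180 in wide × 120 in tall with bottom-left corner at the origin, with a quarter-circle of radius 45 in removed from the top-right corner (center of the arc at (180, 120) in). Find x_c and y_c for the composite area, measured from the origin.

x_c = 84.36 in, y_c = 56.75 in

plate: A = 180 × 120 = 21600.00, centroid at (90.00, 60.00).
removed quarter-circle: A = −¼π·45² = -1590.43, centroid at (160.90, 100.90).
ΣA = 20009.57 in²
ΣAx_c = (21600.00)(90.00) + (-1590.43)(160.90) = 1688097.37 in³
ΣAy_c = (21600.00)(60.00) + (-1590.43)(100.90) = 1135523.25 in³
x_c = 1688097.37 / 20009.57 = 84.36 in
y_c = 1135523.25 / 20009.57 = 56.75 in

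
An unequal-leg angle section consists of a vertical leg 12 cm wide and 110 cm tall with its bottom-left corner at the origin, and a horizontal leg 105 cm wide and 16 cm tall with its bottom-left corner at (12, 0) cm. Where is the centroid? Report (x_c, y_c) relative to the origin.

vertical leg: A = 12 × 110 = 1320.00, centroid at (6.00, 55.00).
horizontal leg: A = 105 × 16 = 1680.00, centroid at (64.50, 8.00).
ΣA = 3000.00 cm², ΣAx_c = 116280.00 cm³, ΣAy_c = 86040.00 cm³.
x_c = 116280.00/3000.00 = 38.76 cm; y_c = 86040.00/3000.00 = 28.68 cm.

x_c = 38.76 cm, y_c = 28.68 cm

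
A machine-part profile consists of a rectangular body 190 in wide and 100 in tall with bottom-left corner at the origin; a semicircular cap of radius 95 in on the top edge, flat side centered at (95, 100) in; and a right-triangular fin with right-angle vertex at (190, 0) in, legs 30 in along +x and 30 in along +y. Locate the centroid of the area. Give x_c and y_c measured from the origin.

x_c = 96.41 in, y_c = 87.54 in

Part | A | x̄ᵢ | ȳᵢ | A·x̄ᵢ | A·ȳᵢ
rectangular body | 19000.00 | 95.00 | 50.00 | 1805000.00 | 950000.00
semicircular top | 14176.44 | 95.00 | 140.32 | 1346761.50 | 1989227.02
triangular fin | 450.00 | 200.00 | 10.00 | 90000.00 | 4500.00
Σ | 33626.44 |  |  | 3241761.50 | 2943727.02
x_c = 3241761.50 / 33626.44 = 96.41 in
y_c = 2943727.02 / 33626.44 = 87.54 in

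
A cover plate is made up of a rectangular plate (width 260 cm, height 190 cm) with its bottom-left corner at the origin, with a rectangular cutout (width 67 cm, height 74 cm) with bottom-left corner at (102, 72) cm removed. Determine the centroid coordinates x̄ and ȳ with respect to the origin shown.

x̄ = 129.39 cm, ȳ = 93.44 cm

plate: A = 260 × 190 = 49400.00, centroid at (130.00, 95.00).
hole: A = −(67 × 74) = -4958.00, centroid at (135.50, 109.00).
ΣA = 44442.00 cm²
ΣAx̄ = (49400.00)(130.00) + (-4958.00)(135.50) = 5750191.00 cm³
ΣAȳ = (49400.00)(95.00) + (-4958.00)(109.00) = 4152578.00 cm³
x̄ = 5750191.00 / 44442.00 = 129.39 cm
ȳ = 4152578.00 / 44442.00 = 93.44 cm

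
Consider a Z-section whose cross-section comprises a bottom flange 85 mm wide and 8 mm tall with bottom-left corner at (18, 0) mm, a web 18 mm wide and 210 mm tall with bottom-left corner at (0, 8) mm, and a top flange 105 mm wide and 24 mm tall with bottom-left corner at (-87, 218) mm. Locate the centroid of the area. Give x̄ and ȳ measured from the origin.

x̄ = -1.69 mm, ȳ = 144.62 mm

bottom flange: A = 85 × 8 = 680.00, centroid at (60.50, 4.00).
web: A = 18 × 210 = 3780.00, centroid at (9.00, 113.00).
top flange: A = 105 × 24 = 2520.00, centroid at (-34.50, 230.00).
ΣA = 6980.00 mm²
ΣAx̄ = (680.00)(60.50) + (3780.00)(9.00) + (2520.00)(-34.50) = -11780.00 mm³
ΣAȳ = (680.00)(4.00) + (3780.00)(113.00) + (2520.00)(230.00) = 1009460.00 mm³
x̄ = -11780.00 / 6980.00 = -1.69 mm
ȳ = 1009460.00 / 6980.00 = 144.62 mm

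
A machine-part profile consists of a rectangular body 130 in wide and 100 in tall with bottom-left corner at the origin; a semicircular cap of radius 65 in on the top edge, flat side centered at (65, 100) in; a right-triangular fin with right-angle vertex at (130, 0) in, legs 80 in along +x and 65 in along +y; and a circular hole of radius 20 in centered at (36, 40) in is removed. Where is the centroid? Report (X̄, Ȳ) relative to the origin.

Part | A | x̄ᵢ | ȳᵢ | A·x̄ᵢ | A·ȳᵢ
rectangular body | 13000.00 | 65.00 | 50.00 | 845000.00 | 650000.00
semicircular top | 6636.61 | 65.00 | 127.59 | 431379.94 | 846744.78
triangular fin | 2600.00 | 156.67 | 21.67 | 407333.33 | 56333.33
hole | -1256.64 | 36.00 | 40.00 | -45238.93 | -50265.48
Σ | 20979.98 |  |  | 1638474.34 | 1502812.63
X̄ = 1638474.34 / 20979.98 = 78.10 in
Ȳ = 1502812.63 / 20979.98 = 71.63 in

X̄ = 78.10 in, Ȳ = 71.63 in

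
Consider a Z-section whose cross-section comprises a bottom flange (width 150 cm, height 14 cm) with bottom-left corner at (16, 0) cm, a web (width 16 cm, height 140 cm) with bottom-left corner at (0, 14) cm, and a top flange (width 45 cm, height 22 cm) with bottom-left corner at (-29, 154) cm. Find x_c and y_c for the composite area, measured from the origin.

bottom flange: A = 150 × 14 = 2100.00, centroid at (91.00, 7.00).
web: A = 16 × 140 = 2240.00, centroid at (8.00, 84.00).
top flange: A = 45 × 22 = 990.00, centroid at (-6.50, 165.00).
ΣA = 5330.00 cm²
ΣAx_c = (2100.00)(91.00) + (2240.00)(8.00) + (990.00)(-6.50) = 202585.00 cm³
ΣAy_c = (2100.00)(7.00) + (2240.00)(84.00) + (990.00)(165.00) = 366210.00 cm³
x_c = 202585.00 / 5330.00 = 38.01 cm
y_c = 366210.00 / 5330.00 = 68.71 cm

x_c = 38.01 cm, y_c = 68.71 cm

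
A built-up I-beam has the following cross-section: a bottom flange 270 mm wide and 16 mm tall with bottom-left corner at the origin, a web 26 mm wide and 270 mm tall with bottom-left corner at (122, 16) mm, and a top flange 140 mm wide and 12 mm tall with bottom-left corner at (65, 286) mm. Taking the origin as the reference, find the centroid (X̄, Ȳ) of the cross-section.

bottom flange: A = 270 × 16 = 4320.00, centroid at (135.00, 8.00).
web: A = 26 × 270 = 7020.00, centroid at (135.00, 151.00).
top flange: A = 140 × 12 = 1680.00, centroid at (135.00, 292.00).
ΣA = 13020.00 mm²
ΣAX̄ = (4320.00)(135.00) + (7020.00)(135.00) + (1680.00)(135.00) = 1757700.00 mm³
ΣAȲ = (4320.00)(8.00) + (7020.00)(151.00) + (1680.00)(292.00) = 1585140.00 mm³
X̄ = 1757700.00 / 13020.00 = 135.00 mm
Ȳ = 1585140.00 / 13020.00 = 121.75 mm

X̄ = 135.00 mm, Ȳ = 121.75 mm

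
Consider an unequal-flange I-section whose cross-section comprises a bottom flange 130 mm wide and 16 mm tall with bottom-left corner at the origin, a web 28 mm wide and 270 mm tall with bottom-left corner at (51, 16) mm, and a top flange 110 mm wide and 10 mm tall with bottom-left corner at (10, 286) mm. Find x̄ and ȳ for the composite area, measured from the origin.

x̄ = 65.00 mm, ȳ = 137.64 mm

bottom flange: A = 130 × 16 = 2080.00, centroid at (65.00, 8.00).
web: A = 28 × 270 = 7560.00, centroid at (65.00, 151.00).
top flange: A = 110 × 10 = 1100.00, centroid at (65.00, 291.00).
ΣA = 10740.00 mm²
ΣAx̄ = (2080.00)(65.00) + (7560.00)(65.00) + (1100.00)(65.00) = 698100.00 mm³
ΣAȳ = (2080.00)(8.00) + (7560.00)(151.00) + (1100.00)(291.00) = 1478300.00 mm³
x̄ = 698100.00 / 10740.00 = 65.00 mm
ȳ = 1478300.00 / 10740.00 = 137.64 mm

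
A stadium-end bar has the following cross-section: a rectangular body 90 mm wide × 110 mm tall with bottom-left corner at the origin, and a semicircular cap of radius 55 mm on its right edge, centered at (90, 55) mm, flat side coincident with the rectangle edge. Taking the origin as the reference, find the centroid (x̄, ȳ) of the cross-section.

Part | A | x̄ᵢ | ȳᵢ | A·x̄ᵢ | A·ȳᵢ
rectangular body | 9900.00 | 45.00 | 55.00 | 445500.00 | 544500.00
semicircular end | 4751.66 | 113.34 | 55.00 | 538565.97 | 261341.24
Σ | 14651.66 |  |  | 984065.97 | 805841.24
x̄ = 984065.97 / 14651.66 = 67.16 mm
ȳ = 805841.24 / 14651.66 = 55.00 mm

x̄ = 67.16 mm, ȳ = 55.00 mm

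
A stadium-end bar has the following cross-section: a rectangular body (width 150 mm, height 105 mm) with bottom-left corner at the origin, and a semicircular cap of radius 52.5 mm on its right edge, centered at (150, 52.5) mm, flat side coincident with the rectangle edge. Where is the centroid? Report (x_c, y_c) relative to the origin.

x_c = 95.98 mm, y_c = 52.50 mm

rectangular body: A = 150 × 105 = 15750.00, centroid at (75.00, 52.50).
semicircular end: A = ½π·52.5² = 4329.51, centroid at (172.28, 52.50).
ΣA = 20079.51 mm², ΣAx_c = 1927144.86 mm³, ΣAy_c = 1054174.14 mm³.
x_c = 1927144.86/20079.51 = 95.98 mm; y_c = 1054174.14/20079.51 = 52.50 mm.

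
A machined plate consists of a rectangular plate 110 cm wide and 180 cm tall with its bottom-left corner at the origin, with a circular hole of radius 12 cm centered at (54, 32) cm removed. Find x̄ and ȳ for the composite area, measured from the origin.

x̄ = 55.02 cm, ȳ = 91.36 cm

Part | A | x̄ᵢ | ȳᵢ | A·x̄ᵢ | A·ȳᵢ
plate | 19800.00 | 55.00 | 90.00 | 1089000.00 | 1782000.00
hole | -452.39 | 54.00 | 32.00 | -24429.02 | -14476.46
Σ | 19347.61 |  |  | 1064570.98 | 1767523.54
x̄ = 1064570.98 / 19347.61 = 55.02 cm
ȳ = 1767523.54 / 19347.61 = 91.36 cm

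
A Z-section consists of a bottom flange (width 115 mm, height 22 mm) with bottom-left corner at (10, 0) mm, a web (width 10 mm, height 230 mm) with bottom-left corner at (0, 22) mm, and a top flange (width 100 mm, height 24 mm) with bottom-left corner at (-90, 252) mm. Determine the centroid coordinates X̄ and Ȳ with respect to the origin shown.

Part | A | x̄ᵢ | ȳᵢ | A·x̄ᵢ | A·ȳᵢ
bottom flange | 2530.00 | 67.50 | 11.00 | 170775.00 | 27830.00
web | 2300.00 | 5.00 | 137.00 | 11500.00 | 315100.00
top flange | 2400.00 | -40.00 | 264.00 | -96000.00 | 633600.00
Σ | 7230.00 |  |  | 86275.00 | 976530.00
X̄ = 86275.00 / 7230.00 = 11.93 mm
Ȳ = 976530.00 / 7230.00 = 135.07 mm

X̄ = 11.93 mm, Ȳ = 135.07 mm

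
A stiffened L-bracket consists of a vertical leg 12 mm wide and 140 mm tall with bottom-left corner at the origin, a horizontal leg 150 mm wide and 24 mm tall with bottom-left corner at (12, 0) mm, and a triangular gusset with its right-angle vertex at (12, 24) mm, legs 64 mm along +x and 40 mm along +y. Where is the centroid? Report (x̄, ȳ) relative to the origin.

x̄ = 55.78 mm, ȳ = 31.80 mm

Part | A | x̄ᵢ | ȳᵢ | A·x̄ᵢ | A·ȳᵢ
vertical leg | 1680.00 | 6.00 | 70.00 | 10080.00 | 117600.00
horizontal leg | 3600.00 | 87.00 | 12.00 | 313200.00 | 43200.00
gusset | 1280.00 | 33.33 | 37.33 | 42666.67 | 47786.67
Σ | 6560.00 |  |  | 365946.67 | 208586.67
x̄ = 365946.67 / 6560.00 = 55.78 mm
ȳ = 208586.67 / 6560.00 = 31.80 mm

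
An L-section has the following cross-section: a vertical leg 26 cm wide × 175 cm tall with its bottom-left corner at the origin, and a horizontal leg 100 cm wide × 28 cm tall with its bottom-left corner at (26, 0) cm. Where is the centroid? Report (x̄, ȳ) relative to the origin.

Part | A | x̄ᵢ | ȳᵢ | A·x̄ᵢ | A·ȳᵢ
vertical leg | 4550.00 | 13.00 | 87.50 | 59150.00 | 398125.00
horizontal leg | 2800.00 | 76.00 | 14.00 | 212800.00 | 39200.00
Σ | 7350.00 |  |  | 271950.00 | 437325.00
x̄ = 271950.00 / 7350.00 = 37.00 cm
ȳ = 437325.00 / 7350.00 = 59.50 cm

x̄ = 37.00 cm, ȳ = 59.50 cm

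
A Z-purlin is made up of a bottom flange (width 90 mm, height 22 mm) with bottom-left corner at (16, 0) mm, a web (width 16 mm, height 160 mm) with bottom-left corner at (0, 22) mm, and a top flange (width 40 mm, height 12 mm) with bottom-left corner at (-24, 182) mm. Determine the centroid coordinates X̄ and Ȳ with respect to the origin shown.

X̄ = 27.76 mm, Ȳ = 74.33 mm

Part | A | x̄ᵢ | ȳᵢ | A·x̄ᵢ | A·ȳᵢ
bottom flange | 1980.00 | 61.00 | 11.00 | 120780.00 | 21780.00
web | 2560.00 | 8.00 | 102.00 | 20480.00 | 261120.00
top flange | 480.00 | -4.00 | 188.00 | -1920.00 | 90240.00
Σ | 5020.00 |  |  | 139340.00 | 373140.00
X̄ = 139340.00 / 5020.00 = 27.76 mm
Ȳ = 373140.00 / 5020.00 = 74.33 mm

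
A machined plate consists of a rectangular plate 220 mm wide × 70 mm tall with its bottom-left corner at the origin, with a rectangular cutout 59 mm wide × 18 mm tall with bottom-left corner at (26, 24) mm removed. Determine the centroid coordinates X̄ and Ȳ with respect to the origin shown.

plate: A = 220 × 70 = 15400.00, centroid at (110.00, 35.00).
hole: A = −(59 × 18) = -1062.00, centroid at (55.50, 33.00).
ΣA = 14338.00 mm², ΣAX̄ = 1635059.00 mm³, ΣAȲ = 503954.00 mm³.
X̄ = 1635059.00/14338.00 = 114.04 mm; Ȳ = 503954.00/14338.00 = 35.15 mm.

X̄ = 114.04 mm, Ȳ = 35.15 mm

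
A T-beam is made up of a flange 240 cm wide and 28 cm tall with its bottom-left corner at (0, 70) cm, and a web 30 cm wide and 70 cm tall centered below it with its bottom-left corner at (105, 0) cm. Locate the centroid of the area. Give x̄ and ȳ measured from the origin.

x̄ = 120.00 cm, ȳ = 72.33 cm

web: A = 30 × 70 = 2100.00, centroid at (120.00, 35.00).
flange: A = 240 × 28 = 6720.00, centroid at (120.00, 84.00).
ΣA = 8820.00 cm², ΣAx̄ = 1058400.00 cm³, ΣAȳ = 637980.00 cm³.
x̄ = 1058400.00/8820.00 = 120.00 cm; ȳ = 637980.00/8820.00 = 72.33 cm.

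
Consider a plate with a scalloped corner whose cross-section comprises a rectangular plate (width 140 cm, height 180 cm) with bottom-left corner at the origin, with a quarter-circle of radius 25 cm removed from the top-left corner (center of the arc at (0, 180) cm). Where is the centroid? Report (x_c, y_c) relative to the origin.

Part | A | x̄ᵢ | ȳᵢ | A·x̄ᵢ | A·ȳᵢ
plate | 25200.00 | 70.00 | 90.00 | 1764000.00 | 2268000.00
removed quarter-circle | -490.87 | 10.61 | 169.39 | -5208.33 | -83148.96
Σ | 24709.13 |  |  | 1758791.67 | 2184851.04
x_c = 1758791.67 / 24709.13 = 71.18 cm
y_c = 2184851.04 / 24709.13 = 88.42 cm

x_c = 71.18 cm, y_c = 88.42 cm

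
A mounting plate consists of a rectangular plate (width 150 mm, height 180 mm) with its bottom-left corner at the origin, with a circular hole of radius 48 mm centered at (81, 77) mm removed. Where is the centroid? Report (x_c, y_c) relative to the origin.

x_c = 72.80 mm, y_c = 94.76 mm

Part | A | x̄ᵢ | ȳᵢ | A·x̄ᵢ | A·ȳᵢ
plate | 27000.00 | 75.00 | 90.00 | 2025000.00 | 2430000.00
hole | -7238.23 | 81.00 | 77.00 | -586296.59 | -557343.67
Σ | 19761.77 |  |  | 1438703.41 | 1872656.33
x_c = 1438703.41 / 19761.77 = 72.80 mm
y_c = 1872656.33 / 19761.77 = 94.76 mm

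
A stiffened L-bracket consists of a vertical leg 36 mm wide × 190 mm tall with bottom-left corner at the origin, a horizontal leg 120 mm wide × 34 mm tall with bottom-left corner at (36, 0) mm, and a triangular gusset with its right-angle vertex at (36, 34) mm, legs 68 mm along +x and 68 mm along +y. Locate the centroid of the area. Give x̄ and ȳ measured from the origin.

Part | A | x̄ᵢ | ȳᵢ | A·x̄ᵢ | A·ȳᵢ
vertical leg | 6840.00 | 18.00 | 95.00 | 123120.00 | 649800.00
horizontal leg | 4080.00 | 96.00 | 17.00 | 391680.00 | 69360.00
gusset | 2312.00 | 58.67 | 56.67 | 135637.33 | 131013.33
Σ | 13232.00 |  |  | 650437.33 | 850173.33
x̄ = 650437.33 / 13232.00 = 49.16 mm
ȳ = 850173.33 / 13232.00 = 64.25 mm

x̄ = 49.16 mm, ȳ = 64.25 mm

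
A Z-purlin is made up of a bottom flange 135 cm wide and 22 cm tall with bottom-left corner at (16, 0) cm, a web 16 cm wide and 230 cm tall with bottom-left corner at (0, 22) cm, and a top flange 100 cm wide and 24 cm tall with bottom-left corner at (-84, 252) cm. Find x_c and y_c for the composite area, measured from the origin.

Part | A | x̄ᵢ | ȳᵢ | A·x̄ᵢ | A·ȳᵢ
bottom flange | 2970.00 | 83.50 | 11.00 | 247995.00 | 32670.00
web | 3680.00 | 8.00 | 137.00 | 29440.00 | 504160.00
top flange | 2400.00 | -34.00 | 264.00 | -81600.00 | 633600.00
Σ | 9050.00 |  |  | 195835.00 | 1170430.00
x_c = 195835.00 / 9050.00 = 21.64 cm
y_c = 1170430.00 / 9050.00 = 129.33 cm

x_c = 21.64 cm, y_c = 129.33 cm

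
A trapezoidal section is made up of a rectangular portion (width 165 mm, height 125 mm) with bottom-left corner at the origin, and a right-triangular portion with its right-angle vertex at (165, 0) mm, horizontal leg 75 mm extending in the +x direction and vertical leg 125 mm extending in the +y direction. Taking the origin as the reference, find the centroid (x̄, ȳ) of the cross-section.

Part | A | x̄ᵢ | ȳᵢ | A·x̄ᵢ | A·ȳᵢ
rectangular portion | 20625.00 | 82.50 | 62.50 | 1701562.50 | 1289062.50
triangular portion | 4687.50 | 190.00 | 41.67 | 890625.00 | 195312.50
Σ | 25312.50 |  |  | 2592187.50 | 1484375.00
x̄ = 2592187.50 / 25312.50 = 102.41 mm
ȳ = 1484375.00 / 25312.50 = 58.64 mm

x̄ = 102.41 mm, ȳ = 58.64 mm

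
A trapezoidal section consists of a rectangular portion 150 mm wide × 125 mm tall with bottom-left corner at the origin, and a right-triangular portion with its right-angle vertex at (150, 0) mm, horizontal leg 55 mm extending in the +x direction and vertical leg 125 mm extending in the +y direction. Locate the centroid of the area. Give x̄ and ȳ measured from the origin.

rectangular portion: A = 150 × 125 = 18750.00, centroid at (75.00, 62.50).
triangular portion: A = ½·55·125 = 3437.50, centroid at (168.33, 41.67).
ΣA = 22187.50 mm², ΣAx̄ = 1984895.83 mm³, ΣAȳ = 1315104.17 mm³.
x̄ = 1984895.83/22187.50 = 89.46 mm; ȳ = 1315104.17/22187.50 = 59.27 mm.

x̄ = 89.46 mm, ȳ = 59.27 mm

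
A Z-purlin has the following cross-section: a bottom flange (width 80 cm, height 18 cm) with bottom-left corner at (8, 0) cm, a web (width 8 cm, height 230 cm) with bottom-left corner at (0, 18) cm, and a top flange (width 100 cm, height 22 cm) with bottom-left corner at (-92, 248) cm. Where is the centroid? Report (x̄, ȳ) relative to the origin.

bottom flange: A = 80 × 18 = 1440.00, centroid at (48.00, 9.00).
web: A = 8 × 230 = 1840.00, centroid at (4.00, 133.00).
top flange: A = 100 × 22 = 2200.00, centroid at (-42.00, 259.00).
ΣA = 5480.00 cm², ΣAx̄ = -15920.00 cm³, ΣAȳ = 827480.00 cm³.
x̄ = -15920.00/5480.00 = -2.91 cm; ȳ = 827480.00/5480.00 = 151.00 cm.

x̄ = -2.91 cm, ȳ = 151.00 cm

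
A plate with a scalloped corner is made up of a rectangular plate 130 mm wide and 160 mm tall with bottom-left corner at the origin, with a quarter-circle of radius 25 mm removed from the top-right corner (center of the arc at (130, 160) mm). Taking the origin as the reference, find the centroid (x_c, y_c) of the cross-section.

Part | A | x̄ᵢ | ȳᵢ | A·x̄ᵢ | A·ȳᵢ
plate | 20800.00 | 65.00 | 80.00 | 1352000.00 | 1664000.00
removed quarter-circle | -490.87 | 119.39 | 149.39 | -58605.27 | -73331.48
Σ | 20309.13 |  |  | 1293394.73 | 1590668.52
x_c = 1293394.73 / 20309.13 = 63.69 mm
y_c = 1590668.52 / 20309.13 = 78.32 mm

x_c = 63.69 mm, y_c = 78.32 mm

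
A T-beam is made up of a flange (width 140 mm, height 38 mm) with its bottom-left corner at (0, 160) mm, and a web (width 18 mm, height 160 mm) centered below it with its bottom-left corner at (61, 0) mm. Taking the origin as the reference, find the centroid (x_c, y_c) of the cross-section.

x_c = 70.00 mm, y_c = 144.23 mm

Part | A | x̄ᵢ | ȳᵢ | A·x̄ᵢ | A·ȳᵢ
web | 2880.00 | 70.00 | 80.00 | 201600.00 | 230400.00
flange | 5320.00 | 70.00 | 179.00 | 372400.00 | 952280.00
Σ | 8200.00 |  |  | 574000.00 | 1182680.00
x_c = 574000.00 / 8200.00 = 70.00 mm
y_c = 1182680.00 / 8200.00 = 144.23 mm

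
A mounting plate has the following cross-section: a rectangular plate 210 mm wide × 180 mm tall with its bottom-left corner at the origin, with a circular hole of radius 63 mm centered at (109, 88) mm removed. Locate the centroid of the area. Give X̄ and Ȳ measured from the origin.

X̄ = 103.03 mm, Ȳ = 90.98 mm

plate: A = 210 × 180 = 37800.00, centroid at (105.00, 90.00).
hole: A = −π·63² = -12468.98, centroid at (109.00, 88.00).
ΣA = 25331.02 mm²
ΣAX̄ = (37800.00)(105.00) + (-12468.98)(109.00) = 2609881.04 mm³
ΣAȲ = (37800.00)(90.00) + (-12468.98)(88.00) = 2304729.65 mm³
X̄ = 2609881.04 / 25331.02 = 103.03 mm
Ȳ = 2304729.65 / 25331.02 = 90.98 mm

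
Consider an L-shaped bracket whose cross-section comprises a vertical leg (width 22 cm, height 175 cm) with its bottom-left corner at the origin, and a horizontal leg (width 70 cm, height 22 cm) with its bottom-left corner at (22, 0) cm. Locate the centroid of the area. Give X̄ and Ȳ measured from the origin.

X̄ = 24.14 cm, Ȳ = 65.64 cm

Part | A | x̄ᵢ | ȳᵢ | A·x̄ᵢ | A·ȳᵢ
vertical leg | 3850.00 | 11.00 | 87.50 | 42350.00 | 336875.00
horizontal leg | 1540.00 | 57.00 | 11.00 | 87780.00 | 16940.00
Σ | 5390.00 |  |  | 130130.00 | 353815.00
X̄ = 130130.00 / 5390.00 = 24.14 cm
Ȳ = 353815.00 / 5390.00 = 65.64 cm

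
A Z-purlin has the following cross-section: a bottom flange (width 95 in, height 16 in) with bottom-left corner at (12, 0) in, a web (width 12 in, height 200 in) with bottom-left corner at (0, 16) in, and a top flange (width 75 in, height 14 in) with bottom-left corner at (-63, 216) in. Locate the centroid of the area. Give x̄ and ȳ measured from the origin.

Part | A | x̄ᵢ | ȳᵢ | A·x̄ᵢ | A·ȳᵢ
bottom flange | 1520.00 | 59.50 | 8.00 | 90440.00 | 12160.00
web | 2400.00 | 6.00 | 116.00 | 14400.00 | 278400.00
top flange | 1050.00 | -25.50 | 223.00 | -26775.00 | 234150.00
Σ | 4970.00 |  |  | 78065.00 | 524710.00
x̄ = 78065.00 / 4970.00 = 15.71 in
ȳ = 524710.00 / 4970.00 = 105.58 in

x̄ = 15.71 in, ȳ = 105.58 in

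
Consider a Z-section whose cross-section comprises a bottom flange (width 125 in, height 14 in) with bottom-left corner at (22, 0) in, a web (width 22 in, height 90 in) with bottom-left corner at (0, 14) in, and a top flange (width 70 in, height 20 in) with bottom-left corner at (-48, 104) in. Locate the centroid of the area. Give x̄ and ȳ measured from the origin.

bottom flange: A = 125 × 14 = 1750.00, centroid at (84.50, 7.00).
web: A = 22 × 90 = 1980.00, centroid at (11.00, 59.00).
top flange: A = 70 × 20 = 1400.00, centroid at (-13.00, 114.00).
ΣA = 5130.00 in²
ΣAx̄ = (1750.00)(84.50) + (1980.00)(11.00) + (1400.00)(-13.00) = 151455.00 in³
ΣAȳ = (1750.00)(7.00) + (1980.00)(59.00) + (1400.00)(114.00) = 288670.00 in³
x̄ = 151455.00 / 5130.00 = 29.52 in
ȳ = 288670.00 / 5130.00 = 56.27 in

x̄ = 29.52 in, ȳ = 56.27 in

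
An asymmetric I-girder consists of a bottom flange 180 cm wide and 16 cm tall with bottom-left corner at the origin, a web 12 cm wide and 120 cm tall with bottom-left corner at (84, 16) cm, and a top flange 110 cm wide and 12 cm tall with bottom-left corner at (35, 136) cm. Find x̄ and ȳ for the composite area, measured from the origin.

x̄ = 90.00 cm, ȳ = 56.72 cm

bottom flange: A = 180 × 16 = 2880.00, centroid at (90.00, 8.00).
web: A = 12 × 120 = 1440.00, centroid at (90.00, 76.00).
top flange: A = 110 × 12 = 1320.00, centroid at (90.00, 142.00).
ΣA = 5640.00 cm²
ΣAx̄ = (2880.00)(90.00) + (1440.00)(90.00) + (1320.00)(90.00) = 507600.00 cm³
ΣAȳ = (2880.00)(8.00) + (1440.00)(76.00) + (1320.00)(142.00) = 319920.00 cm³
x̄ = 507600.00 / 5640.00 = 90.00 cm
ȳ = 319920.00 / 5640.00 = 56.72 cm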